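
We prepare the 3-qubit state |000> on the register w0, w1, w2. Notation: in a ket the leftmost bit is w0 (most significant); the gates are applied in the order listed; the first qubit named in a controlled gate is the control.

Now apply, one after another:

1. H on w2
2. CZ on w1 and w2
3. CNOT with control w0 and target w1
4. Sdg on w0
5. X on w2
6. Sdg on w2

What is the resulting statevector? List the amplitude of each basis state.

The final amplitudes are sqrt(2)/2 on |000>, -sqrt(2)*I/2 on |001>, and 0 on every other basis state.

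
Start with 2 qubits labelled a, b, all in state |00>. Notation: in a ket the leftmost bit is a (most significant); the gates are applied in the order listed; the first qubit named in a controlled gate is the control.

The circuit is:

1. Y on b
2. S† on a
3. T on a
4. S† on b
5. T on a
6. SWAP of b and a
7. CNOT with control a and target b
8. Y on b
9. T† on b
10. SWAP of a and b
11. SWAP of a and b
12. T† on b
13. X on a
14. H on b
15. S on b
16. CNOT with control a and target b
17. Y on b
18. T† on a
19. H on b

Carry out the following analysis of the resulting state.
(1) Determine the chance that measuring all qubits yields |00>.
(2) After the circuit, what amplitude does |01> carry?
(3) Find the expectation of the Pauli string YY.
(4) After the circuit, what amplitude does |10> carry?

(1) A full measurement returns |00> with probability 1/2.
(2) The amplitude on |01> is -1/2 - I/2.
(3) The observable YY averages to 0.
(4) The final state's coefficient on |10> equals 0.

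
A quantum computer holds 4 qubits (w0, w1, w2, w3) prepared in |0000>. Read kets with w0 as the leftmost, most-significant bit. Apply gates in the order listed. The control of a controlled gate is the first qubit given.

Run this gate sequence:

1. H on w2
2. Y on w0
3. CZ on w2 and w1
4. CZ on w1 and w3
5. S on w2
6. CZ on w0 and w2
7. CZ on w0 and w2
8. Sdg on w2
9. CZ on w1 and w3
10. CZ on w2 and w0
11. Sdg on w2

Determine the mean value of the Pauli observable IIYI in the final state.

The expectation value of IIYI is 1.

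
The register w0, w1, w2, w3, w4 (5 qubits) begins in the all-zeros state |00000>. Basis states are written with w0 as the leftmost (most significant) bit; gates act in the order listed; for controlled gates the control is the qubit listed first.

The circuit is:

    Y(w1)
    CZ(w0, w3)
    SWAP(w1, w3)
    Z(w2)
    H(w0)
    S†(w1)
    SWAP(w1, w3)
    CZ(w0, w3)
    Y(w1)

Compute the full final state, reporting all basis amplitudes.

The resulting statevector has amplitude sqrt(2)/2 on |00000>, sqrt(2)/2 on |10000>, and 0 on every other basis state.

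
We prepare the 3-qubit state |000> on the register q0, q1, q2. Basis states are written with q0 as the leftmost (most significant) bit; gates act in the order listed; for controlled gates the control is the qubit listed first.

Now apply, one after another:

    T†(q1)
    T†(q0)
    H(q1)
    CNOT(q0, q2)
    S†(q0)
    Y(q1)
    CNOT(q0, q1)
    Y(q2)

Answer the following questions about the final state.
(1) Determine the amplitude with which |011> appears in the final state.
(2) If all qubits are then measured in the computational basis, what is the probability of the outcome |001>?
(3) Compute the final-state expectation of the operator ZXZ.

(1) |011> carries amplitude -sqrt(2)/2 in the final state.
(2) The probability of measuring |001> is 1/2.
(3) The observable ZXZ averages to 1.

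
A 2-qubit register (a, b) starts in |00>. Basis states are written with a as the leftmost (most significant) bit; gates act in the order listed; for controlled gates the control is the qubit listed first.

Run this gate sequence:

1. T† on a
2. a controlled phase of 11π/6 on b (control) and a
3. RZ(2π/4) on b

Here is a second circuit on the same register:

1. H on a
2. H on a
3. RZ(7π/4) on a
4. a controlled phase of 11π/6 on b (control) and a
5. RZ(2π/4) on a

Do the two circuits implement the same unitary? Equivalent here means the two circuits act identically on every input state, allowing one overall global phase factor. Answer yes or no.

No, they are not equivalent — no single phase factor reconciles the two unitaries.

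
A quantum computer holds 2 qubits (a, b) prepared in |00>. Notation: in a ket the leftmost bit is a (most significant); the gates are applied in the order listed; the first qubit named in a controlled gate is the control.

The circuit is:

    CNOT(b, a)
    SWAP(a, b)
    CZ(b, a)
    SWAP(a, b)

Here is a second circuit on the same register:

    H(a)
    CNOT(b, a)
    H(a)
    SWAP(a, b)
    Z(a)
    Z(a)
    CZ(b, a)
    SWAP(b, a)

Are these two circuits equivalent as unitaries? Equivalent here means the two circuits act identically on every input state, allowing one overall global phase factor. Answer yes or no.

No, they are not equivalent — no single phase factor reconciles the two unitaries.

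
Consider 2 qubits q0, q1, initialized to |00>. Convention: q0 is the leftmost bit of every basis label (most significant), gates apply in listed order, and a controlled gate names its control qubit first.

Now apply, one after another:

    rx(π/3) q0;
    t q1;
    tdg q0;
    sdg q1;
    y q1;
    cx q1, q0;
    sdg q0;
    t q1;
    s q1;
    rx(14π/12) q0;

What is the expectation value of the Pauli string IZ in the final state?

The expectation value of IZ is -1.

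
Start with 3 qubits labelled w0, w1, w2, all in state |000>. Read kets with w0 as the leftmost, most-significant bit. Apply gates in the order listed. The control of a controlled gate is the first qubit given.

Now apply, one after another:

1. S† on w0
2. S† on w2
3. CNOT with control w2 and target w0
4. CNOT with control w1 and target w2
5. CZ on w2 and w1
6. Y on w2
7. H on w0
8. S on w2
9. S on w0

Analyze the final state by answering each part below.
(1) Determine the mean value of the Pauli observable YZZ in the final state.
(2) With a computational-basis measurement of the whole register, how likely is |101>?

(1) In the final state, YZZ has expectation -1.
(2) Outcome |101> occurs with probability 1/2.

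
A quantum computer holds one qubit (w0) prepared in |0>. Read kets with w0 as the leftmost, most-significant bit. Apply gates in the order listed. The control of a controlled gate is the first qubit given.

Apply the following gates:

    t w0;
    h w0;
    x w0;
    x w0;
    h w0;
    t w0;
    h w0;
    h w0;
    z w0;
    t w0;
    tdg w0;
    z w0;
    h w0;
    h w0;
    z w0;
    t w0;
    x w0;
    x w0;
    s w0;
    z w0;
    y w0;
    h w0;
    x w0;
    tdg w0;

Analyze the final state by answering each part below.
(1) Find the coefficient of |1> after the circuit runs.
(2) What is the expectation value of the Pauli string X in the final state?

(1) The amplitude on |1> is sqrt(2)*exp(I*pi/4)/2.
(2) The expectation value of X is -sqrt(2)/2.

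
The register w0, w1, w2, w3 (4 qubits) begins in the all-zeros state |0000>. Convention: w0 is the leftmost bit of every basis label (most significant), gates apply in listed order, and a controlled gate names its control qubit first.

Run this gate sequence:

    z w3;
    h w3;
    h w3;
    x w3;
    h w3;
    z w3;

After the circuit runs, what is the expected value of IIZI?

The observable IIZI averages to 1.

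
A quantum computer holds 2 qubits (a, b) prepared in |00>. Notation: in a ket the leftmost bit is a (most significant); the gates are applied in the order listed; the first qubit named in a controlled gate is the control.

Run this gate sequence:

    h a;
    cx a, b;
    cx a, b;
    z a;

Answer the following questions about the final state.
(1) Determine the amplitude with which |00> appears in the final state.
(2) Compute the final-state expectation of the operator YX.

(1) The final state's coefficient on |00> equals sqrt(2)/2. Key observation: steps 2-3 multiply out to the identity, so the circuit reduces to the remaining gates.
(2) In the final state, YX has expectation 0.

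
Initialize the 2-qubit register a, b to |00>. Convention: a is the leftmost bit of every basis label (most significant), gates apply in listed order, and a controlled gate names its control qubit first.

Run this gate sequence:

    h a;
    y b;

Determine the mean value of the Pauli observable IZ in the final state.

The expectation value of IZ is -1.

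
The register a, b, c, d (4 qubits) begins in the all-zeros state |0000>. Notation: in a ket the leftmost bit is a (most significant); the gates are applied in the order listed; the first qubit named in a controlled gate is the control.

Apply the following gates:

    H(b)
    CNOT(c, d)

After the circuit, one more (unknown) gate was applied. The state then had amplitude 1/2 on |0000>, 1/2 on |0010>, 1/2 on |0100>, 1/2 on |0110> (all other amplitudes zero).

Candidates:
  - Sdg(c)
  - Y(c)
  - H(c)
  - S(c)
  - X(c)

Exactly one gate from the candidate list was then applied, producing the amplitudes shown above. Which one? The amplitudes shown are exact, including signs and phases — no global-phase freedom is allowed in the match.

The applied gate was H(c).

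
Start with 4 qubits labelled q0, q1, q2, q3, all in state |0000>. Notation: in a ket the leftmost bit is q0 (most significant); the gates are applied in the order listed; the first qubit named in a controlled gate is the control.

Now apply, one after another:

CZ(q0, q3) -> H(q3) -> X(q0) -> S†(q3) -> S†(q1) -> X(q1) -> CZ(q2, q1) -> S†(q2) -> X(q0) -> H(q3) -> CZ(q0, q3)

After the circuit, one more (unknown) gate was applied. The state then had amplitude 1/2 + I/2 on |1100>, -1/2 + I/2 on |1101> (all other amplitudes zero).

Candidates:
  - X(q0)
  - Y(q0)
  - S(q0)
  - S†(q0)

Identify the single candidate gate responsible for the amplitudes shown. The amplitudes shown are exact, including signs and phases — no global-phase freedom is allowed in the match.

The applied gate was Y(q0).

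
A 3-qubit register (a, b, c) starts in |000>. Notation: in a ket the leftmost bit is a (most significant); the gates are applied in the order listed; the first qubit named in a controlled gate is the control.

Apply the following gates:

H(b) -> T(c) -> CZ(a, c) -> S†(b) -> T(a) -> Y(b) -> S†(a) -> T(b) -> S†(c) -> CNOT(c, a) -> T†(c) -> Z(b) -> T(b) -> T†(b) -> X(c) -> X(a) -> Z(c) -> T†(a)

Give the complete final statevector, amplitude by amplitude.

The final amplitudes are -sqrt(2)*exp(3*I*pi/4)/2 on |101>, sqrt(2)*I/2 on |111>, and 0 on every other basis state.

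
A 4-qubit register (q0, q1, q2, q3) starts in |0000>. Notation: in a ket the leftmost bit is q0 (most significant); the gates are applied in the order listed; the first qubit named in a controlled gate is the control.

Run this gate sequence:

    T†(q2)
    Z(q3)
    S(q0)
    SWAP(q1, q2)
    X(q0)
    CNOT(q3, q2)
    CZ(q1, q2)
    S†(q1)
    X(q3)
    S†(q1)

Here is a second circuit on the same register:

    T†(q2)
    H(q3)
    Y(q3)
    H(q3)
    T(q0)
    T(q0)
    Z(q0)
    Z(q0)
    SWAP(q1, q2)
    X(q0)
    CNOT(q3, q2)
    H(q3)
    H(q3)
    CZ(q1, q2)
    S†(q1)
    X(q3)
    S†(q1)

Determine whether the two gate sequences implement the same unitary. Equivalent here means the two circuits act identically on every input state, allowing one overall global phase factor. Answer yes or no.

No, they are not equivalent — no single phase factor reconciles the two unitaries.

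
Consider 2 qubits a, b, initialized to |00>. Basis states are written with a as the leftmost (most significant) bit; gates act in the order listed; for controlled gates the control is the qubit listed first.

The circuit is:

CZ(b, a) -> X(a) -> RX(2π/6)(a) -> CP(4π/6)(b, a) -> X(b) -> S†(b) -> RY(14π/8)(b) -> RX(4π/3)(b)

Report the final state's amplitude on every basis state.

The final amplitudes are -sqrt(2 - sqrt(2))/8 - I*sqrt(3*sqrt(2) + 6)/8 on |00>, -sqrt(sqrt(2) + 2)/8 - I*sqrt(6 - 3*sqrt(2))/8 on |01>, 3*sqrt(sqrt(2) + 2)/8 - I*sqrt(6 - 3*sqrt(2))/8 on |10>, 3*sqrt(2 - sqrt(2))/8 - I*sqrt(3*sqrt(2) + 6)/8 on |11>.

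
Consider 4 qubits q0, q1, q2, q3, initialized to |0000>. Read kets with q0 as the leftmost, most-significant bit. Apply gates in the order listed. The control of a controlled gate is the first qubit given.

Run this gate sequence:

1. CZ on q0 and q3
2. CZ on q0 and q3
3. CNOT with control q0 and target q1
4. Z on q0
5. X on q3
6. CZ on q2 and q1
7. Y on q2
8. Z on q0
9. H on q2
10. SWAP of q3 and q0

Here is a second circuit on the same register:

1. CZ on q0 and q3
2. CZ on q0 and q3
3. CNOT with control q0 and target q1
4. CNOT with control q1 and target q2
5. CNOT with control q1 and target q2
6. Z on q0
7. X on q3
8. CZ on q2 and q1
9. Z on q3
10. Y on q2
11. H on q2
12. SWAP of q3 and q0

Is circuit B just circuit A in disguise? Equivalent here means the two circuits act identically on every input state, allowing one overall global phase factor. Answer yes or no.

No — the two circuits implement different unitaries, even allowing a global phase.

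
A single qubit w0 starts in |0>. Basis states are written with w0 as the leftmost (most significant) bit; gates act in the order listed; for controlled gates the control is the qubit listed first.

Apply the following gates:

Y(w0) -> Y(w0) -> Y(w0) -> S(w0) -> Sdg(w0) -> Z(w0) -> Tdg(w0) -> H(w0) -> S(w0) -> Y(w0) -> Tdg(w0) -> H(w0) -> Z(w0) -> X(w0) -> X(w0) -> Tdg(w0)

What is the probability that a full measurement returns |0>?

Outcome |0> occurs with probability 1/2 - sqrt(2)/4. Key observation: steps 14-15 multiply out to the identity, so the circuit reduces to the remaining gates.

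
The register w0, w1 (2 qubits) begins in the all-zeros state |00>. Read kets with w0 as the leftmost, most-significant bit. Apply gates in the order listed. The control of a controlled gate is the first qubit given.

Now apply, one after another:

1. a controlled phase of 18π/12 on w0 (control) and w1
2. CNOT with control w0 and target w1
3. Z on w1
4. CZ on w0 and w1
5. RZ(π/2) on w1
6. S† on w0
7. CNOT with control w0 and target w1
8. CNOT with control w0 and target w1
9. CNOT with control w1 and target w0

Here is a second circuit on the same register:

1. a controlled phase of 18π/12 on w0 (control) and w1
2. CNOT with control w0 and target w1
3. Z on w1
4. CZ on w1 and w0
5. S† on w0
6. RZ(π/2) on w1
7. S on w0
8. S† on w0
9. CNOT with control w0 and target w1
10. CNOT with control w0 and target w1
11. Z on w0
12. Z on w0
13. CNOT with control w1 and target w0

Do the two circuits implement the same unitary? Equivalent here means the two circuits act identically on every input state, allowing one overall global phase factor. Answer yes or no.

Yes, they are equivalent — the unitaries differ by at most a global phase.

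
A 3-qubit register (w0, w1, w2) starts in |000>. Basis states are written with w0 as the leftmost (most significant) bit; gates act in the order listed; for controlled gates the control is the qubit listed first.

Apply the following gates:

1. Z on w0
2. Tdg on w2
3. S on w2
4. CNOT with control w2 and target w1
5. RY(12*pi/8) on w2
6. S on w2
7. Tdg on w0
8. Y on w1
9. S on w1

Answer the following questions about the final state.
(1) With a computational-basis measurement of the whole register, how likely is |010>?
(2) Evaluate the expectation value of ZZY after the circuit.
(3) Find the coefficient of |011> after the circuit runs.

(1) Outcome |010> occurs with probability 1/2.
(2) In the final state, ZZY has expectation 1.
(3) The final state's coefficient on |011> equals -sqrt(2)*I/2.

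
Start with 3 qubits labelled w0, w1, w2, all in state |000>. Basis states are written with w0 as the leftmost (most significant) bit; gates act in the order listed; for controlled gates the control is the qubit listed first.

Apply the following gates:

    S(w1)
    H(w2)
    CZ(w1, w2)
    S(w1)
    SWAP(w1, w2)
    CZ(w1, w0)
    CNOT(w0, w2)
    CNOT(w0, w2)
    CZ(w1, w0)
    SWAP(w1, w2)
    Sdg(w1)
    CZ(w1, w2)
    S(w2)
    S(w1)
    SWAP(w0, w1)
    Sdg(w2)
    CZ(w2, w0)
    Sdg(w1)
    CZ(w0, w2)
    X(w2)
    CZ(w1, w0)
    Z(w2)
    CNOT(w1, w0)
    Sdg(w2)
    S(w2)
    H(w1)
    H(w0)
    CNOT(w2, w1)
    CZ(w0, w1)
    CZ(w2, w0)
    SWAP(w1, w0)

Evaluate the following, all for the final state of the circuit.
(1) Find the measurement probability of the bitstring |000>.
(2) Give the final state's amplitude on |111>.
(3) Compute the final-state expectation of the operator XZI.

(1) Outcome |000> occurs with probability 1/8. Key observation: the block from step 4 through step 11 cancels to the identity and can be dropped.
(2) The final state's coefficient on |111> equals -sqrt(2)/4.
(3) In the final state, XZI has expectation 1.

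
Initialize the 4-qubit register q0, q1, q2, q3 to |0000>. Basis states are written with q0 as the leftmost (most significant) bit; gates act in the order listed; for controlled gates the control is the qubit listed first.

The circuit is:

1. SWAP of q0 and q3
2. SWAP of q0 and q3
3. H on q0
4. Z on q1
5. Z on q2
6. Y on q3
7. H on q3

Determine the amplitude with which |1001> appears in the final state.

The amplitude on |1001> is -I/2. Key observation: the block from step 1 through step 2 cancels to the identity and can be dropped.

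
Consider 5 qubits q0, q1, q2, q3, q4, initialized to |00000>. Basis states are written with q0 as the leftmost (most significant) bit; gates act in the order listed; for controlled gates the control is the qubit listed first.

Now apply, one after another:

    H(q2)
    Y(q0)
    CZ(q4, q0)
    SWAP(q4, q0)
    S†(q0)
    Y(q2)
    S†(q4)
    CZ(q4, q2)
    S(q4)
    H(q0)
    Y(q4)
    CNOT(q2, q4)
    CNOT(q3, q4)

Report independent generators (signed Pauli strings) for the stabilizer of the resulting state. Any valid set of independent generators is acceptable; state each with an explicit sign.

The final state is stabilized by the group generated by +XIIII, +IIXIX, +IZIII, +IIZIZ, +IIIZI; other independent generating sets are equally valid.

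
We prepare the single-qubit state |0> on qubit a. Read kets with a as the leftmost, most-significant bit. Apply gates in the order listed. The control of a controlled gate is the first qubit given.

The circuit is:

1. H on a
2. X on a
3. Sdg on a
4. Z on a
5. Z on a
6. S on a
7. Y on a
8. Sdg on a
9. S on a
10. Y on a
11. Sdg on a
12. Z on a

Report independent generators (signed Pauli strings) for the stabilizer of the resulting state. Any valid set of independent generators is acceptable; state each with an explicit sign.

One valid set of independent stabilizer generators is +Y (any independent generating set of the same group is equally correct).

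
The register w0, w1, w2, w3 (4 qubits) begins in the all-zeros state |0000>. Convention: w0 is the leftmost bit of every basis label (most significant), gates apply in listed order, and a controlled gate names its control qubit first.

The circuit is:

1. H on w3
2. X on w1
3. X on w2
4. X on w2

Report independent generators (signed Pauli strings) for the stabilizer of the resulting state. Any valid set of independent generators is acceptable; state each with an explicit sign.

One valid set of independent stabilizer generators is +IIIX, +ZIII, -IZII, +IIZI (any independent generating set of the same group is equally correct). Key observation: gates 3-4 undo each other exactly, leaving only the rest of the circuit to track.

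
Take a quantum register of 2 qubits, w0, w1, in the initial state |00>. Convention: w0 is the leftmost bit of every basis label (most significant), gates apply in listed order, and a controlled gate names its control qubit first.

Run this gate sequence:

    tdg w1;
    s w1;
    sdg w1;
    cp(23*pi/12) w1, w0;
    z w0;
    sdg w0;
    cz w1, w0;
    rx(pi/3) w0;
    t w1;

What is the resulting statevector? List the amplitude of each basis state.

After the circuit, the state carries amplitude sqrt(3)/2 on |00>, 0 on |01>, -I/2 on |10>, 0 on |11>. Key observation: gates 2-3 undo each other exactly, leaving only the rest of the circuit to track.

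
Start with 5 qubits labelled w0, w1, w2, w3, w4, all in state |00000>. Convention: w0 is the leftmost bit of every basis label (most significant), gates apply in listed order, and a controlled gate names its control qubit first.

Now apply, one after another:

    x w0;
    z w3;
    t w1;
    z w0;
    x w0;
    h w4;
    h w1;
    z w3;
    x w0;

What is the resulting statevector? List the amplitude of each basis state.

The final amplitudes are -1/2 on |10000>, -1/2 on |10001>, -1/2 on |11000>, -1/2 on |11001>, and 0 on every other basis state.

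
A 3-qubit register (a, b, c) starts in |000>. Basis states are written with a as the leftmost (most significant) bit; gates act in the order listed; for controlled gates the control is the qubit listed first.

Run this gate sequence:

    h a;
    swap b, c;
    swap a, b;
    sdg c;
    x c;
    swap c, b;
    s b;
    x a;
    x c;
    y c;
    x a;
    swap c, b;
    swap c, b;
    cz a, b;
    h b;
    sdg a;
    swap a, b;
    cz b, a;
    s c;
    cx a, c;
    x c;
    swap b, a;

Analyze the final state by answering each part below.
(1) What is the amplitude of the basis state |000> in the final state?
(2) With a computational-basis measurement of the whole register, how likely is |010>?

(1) The amplitude on |000> is -I/2. Key observation: gates 12-13 undo each other exactly, leaving only the rest of the circuit to track.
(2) Outcome |010> occurs with probability 1/4.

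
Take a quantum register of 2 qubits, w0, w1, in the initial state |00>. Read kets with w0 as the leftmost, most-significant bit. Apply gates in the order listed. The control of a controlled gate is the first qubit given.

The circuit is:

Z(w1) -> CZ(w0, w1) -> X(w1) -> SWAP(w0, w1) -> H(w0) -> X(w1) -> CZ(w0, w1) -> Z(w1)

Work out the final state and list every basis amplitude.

The resulting statevector has amplitude 0 on |00>, -sqrt(2)/2 on |01>, 0 on |10>, -sqrt(2)/2 on |11>.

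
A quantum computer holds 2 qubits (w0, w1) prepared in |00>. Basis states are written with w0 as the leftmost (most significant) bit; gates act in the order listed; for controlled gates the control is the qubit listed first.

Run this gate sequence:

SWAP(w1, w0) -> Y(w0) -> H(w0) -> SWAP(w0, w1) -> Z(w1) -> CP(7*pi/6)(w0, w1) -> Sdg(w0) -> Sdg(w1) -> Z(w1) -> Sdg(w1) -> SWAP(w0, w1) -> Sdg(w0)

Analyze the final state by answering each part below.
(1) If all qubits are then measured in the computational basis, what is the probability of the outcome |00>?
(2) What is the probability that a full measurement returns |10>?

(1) The probability of measuring |00> is 1/2.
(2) A full measurement returns |10> with probability 1/2.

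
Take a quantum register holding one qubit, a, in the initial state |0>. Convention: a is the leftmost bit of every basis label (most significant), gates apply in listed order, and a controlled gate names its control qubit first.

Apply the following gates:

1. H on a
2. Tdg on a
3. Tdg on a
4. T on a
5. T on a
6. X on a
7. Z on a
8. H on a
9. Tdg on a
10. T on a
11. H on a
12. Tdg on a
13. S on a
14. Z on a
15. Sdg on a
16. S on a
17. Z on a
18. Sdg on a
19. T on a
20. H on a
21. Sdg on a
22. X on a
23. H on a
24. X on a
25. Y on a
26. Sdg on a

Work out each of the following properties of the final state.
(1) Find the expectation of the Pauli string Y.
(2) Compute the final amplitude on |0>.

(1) In the final state, Y has expectation 1. Key observation: gates 12-19 undo each other exactly, leaving only the rest of the circuit to track.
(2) The amplitude on |0> is -sqrt(2)/2.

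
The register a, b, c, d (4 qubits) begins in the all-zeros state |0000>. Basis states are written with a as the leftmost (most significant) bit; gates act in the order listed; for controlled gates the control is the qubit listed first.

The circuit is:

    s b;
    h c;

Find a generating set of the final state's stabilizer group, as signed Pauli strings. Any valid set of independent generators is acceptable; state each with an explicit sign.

The stabilizer group can be generated by +IIXI, +ZIII, +IZII, +IIIZ, among other valid generating sets.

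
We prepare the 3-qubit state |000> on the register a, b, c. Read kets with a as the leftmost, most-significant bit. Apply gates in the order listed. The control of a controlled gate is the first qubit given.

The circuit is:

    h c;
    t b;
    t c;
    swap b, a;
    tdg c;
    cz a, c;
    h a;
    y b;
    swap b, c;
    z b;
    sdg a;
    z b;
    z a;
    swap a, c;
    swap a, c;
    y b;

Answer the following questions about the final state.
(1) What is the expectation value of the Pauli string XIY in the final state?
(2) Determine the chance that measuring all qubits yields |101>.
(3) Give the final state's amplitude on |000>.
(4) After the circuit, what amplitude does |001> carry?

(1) The expectation value of XIY is 0. Key observation: gates 14-15 undo each other exactly, leaving only the rest of the circuit to track.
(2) The probability of measuring |101> is 1/4.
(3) The final state's coefficient on |000> equals 0.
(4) The amplitude on |001> is 1/2.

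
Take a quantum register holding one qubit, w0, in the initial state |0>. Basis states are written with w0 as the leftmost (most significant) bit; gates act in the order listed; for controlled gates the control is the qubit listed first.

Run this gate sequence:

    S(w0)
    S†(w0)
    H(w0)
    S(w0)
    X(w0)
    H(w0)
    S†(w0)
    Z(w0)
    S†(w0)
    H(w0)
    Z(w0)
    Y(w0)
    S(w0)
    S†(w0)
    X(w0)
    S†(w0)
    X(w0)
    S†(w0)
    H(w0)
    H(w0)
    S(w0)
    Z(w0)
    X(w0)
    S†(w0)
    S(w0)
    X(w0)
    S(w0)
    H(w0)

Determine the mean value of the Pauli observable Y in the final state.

The observable Y averages to -1. Key observation: steps 19-20 multiply out to the identity, so the circuit reduces to the remaining gates.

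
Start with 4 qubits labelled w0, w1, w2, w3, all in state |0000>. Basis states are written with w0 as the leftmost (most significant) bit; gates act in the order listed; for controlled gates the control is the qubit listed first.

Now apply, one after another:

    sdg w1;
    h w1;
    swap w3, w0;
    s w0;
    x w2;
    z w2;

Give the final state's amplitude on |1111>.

The final state's coefficient on |1111> equals 0.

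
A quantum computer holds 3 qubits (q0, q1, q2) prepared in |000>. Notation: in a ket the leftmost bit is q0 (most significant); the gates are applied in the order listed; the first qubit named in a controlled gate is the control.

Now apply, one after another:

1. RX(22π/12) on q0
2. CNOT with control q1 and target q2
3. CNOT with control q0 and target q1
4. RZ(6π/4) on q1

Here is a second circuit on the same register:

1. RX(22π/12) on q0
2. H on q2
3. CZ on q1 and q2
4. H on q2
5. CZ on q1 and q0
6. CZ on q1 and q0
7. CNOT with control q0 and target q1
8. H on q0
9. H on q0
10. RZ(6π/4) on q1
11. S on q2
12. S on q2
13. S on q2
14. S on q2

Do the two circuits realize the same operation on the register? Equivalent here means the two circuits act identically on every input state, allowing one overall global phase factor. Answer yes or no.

Yes — the two circuits implement the same unitary up to a global phase.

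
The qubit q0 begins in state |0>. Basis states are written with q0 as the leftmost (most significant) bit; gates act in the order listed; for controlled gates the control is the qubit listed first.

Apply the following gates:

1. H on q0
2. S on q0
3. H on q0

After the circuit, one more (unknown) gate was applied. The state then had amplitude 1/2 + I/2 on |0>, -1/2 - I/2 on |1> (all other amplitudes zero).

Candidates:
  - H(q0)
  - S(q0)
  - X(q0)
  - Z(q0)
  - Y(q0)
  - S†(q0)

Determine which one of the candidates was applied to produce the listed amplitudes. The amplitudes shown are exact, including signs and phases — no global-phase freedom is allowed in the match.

It was S†(q0) that produced the state shown.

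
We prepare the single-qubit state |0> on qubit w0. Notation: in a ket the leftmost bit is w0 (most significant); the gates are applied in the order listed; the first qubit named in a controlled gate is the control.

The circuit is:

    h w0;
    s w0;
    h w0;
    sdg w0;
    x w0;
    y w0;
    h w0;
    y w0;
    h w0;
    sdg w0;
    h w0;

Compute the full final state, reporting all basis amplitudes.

The final amplitudes are sqrt(2)*I/2 on |0>, sqrt(2)/2 on |1>.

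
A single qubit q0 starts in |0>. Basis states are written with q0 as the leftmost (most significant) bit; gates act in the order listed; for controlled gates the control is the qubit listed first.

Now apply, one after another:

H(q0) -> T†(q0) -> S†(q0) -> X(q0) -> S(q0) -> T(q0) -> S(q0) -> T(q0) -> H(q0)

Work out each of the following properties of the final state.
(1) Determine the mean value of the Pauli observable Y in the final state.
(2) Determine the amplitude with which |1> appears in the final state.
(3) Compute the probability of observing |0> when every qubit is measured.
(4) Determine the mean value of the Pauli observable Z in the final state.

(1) The expectation value of Y is -sqrt(2)/2.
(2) |1> carries amplitude -exp(I*pi/4)/2 + I/2 in the final state.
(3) Outcome |0> occurs with probability sqrt(2)/4 + 1/2.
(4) In the final state, Z has expectation sqrt(2)/2.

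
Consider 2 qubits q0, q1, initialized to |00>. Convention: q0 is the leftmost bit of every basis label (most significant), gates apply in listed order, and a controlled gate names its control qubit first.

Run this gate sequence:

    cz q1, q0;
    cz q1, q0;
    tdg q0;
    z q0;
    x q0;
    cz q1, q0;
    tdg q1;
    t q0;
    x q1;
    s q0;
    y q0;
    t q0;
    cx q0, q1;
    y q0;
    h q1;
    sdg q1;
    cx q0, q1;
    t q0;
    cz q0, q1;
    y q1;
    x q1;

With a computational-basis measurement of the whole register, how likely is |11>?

A full measurement returns |11> with probability 1/2. Key observation: the block from step 1 through step 2 cancels to the identity and can be dropped.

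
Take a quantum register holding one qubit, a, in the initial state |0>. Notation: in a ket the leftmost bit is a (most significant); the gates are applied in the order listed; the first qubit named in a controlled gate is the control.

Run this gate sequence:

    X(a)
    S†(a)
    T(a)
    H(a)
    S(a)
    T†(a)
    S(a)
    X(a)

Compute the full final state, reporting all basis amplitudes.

The resulting statevector has amplitude -sqrt(2)*I/2 on |0>, -sqrt(2)*exp(3*I*pi/4)/2 on |1>.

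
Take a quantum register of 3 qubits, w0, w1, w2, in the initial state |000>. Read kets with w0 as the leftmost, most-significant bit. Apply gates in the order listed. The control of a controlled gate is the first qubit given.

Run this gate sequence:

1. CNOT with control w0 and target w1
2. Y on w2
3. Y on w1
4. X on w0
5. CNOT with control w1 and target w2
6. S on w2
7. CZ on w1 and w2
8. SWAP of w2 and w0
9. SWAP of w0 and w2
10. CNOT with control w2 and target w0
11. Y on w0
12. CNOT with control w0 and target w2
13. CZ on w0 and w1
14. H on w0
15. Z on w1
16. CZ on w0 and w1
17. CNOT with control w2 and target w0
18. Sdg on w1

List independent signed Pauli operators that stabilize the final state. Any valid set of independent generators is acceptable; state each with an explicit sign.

The stabilizer group can be generated by -XII, -IZI, +IIZ, among other valid generating sets.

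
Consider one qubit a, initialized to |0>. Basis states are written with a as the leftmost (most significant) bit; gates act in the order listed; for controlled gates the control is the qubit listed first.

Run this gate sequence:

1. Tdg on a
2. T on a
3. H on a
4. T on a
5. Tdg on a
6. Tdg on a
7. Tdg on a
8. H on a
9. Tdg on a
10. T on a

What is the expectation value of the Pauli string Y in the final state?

The expectation value of Y is 1.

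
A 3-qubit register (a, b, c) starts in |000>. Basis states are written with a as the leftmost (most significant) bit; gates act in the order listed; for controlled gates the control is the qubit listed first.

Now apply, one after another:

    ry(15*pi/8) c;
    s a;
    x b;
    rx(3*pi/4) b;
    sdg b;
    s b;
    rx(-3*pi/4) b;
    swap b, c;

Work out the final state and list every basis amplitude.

The resulting statevector has amplitude -cos(pi/16) on |001>, sin(pi/16) on |011>, and 0 on every other basis state.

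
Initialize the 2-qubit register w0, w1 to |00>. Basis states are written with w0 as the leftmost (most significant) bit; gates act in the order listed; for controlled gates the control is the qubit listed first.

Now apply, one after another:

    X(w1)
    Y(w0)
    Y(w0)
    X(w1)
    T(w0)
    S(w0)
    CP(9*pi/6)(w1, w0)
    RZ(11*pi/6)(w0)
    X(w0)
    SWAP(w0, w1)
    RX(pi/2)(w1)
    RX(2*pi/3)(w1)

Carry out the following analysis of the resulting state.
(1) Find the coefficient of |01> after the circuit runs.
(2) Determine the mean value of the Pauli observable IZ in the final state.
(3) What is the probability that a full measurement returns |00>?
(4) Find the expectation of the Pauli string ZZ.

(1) |01> carries amplitude (-sqrt(2) + sqrt(6))*exp(I*pi/12)/4 in the final state. Key observation: gates 1-4 undo each other exactly, leaving only the rest of the circuit to track.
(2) The observable IZ averages to sqrt(3)/2.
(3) The probability of measuring |00> is sqrt(3)/4 + 1/2.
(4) In the final state, ZZ has expectation sqrt(3)/2.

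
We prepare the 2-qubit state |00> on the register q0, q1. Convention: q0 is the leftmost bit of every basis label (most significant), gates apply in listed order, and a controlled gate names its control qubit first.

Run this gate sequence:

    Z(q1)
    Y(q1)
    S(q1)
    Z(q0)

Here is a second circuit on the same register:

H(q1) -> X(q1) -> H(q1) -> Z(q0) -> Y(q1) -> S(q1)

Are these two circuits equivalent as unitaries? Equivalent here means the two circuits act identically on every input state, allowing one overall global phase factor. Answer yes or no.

Yes: on every input state the two circuits agree up to one overall phase factor.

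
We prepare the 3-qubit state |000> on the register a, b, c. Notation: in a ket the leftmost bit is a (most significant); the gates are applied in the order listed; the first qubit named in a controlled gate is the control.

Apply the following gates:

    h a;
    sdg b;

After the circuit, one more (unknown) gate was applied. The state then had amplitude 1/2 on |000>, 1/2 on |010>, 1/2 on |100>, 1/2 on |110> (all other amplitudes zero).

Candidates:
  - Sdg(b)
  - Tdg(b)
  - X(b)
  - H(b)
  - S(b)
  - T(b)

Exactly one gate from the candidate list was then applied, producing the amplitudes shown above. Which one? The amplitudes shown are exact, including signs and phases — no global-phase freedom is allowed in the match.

It was H(b) that produced the state shown.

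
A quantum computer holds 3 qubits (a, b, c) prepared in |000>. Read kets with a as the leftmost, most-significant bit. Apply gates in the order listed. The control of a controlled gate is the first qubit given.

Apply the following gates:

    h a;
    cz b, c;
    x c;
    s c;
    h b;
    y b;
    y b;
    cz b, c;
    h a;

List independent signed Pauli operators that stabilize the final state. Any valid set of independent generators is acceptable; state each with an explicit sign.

One valid set of independent stabilizer generators is -IXI, +ZII, -IIZ (any independent generating set of the same group is equally correct).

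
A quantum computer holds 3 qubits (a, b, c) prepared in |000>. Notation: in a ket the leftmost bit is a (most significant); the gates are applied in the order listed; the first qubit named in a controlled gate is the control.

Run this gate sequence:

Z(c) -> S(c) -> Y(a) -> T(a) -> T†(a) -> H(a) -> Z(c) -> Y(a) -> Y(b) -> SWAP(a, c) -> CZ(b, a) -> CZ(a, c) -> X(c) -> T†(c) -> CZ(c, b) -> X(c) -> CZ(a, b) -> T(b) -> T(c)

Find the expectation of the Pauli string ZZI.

The observable ZZI averages to -1.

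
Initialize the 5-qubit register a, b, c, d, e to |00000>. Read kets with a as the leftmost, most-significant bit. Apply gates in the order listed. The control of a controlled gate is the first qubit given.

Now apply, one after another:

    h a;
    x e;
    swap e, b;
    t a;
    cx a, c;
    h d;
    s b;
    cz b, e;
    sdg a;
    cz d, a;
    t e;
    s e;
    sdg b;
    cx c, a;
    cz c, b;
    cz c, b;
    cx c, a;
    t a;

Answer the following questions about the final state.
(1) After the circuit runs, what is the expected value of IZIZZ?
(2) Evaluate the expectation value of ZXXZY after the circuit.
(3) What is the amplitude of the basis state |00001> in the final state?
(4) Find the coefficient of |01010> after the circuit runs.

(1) The expectation value of IZIZZ is 0. Key observation: gates 14-17 undo each other exactly, leaving only the rest of the circuit to track.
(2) The observable ZXXZY averages to 0.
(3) |00001> carries amplitude 0 in the final state.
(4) The final state's coefficient on |01010> equals 1/2.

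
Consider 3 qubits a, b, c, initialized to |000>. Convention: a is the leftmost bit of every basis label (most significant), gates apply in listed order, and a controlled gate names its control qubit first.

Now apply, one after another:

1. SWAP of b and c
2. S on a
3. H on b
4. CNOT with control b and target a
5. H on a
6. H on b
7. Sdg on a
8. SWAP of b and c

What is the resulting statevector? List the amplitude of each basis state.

The final amplitudes are sqrt(2)/2 on |000>, -sqrt(2)*I/2 on |101>, and 0 on every other basis state.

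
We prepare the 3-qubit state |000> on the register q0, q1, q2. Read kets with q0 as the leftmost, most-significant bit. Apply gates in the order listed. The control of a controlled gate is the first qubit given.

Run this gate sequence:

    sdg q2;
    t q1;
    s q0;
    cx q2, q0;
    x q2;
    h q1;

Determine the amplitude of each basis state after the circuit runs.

The resulting statevector has amplitude sqrt(2)/2 on |001>, sqrt(2)/2 on |011>, and 0 on every other basis state.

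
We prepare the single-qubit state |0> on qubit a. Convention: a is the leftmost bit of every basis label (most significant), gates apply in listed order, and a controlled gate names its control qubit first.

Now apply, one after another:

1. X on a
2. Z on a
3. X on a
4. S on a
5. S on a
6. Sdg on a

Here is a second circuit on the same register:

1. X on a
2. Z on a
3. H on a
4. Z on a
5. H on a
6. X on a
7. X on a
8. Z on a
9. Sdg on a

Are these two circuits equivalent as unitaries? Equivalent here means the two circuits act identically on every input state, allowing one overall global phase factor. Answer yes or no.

Yes — the two circuits implement the same unitary up to a global phase.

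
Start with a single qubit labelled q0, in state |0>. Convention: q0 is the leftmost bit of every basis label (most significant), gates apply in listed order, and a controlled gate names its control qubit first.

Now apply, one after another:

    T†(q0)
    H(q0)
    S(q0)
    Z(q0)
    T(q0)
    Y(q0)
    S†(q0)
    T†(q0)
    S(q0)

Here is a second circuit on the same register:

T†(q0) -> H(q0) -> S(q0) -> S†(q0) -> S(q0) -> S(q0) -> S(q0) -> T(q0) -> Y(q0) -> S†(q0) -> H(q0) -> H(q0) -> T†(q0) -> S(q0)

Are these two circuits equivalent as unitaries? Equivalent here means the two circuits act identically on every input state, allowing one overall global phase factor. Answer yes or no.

Yes — the two circuits implement the same unitary up to a global phase.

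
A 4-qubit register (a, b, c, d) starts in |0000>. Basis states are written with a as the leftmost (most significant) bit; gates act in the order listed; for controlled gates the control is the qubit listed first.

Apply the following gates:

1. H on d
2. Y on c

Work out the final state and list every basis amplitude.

The final amplitudes are sqrt(2)*I/2 on |0010>, sqrt(2)*I/2 on |0011>, and 0 on every other basis state.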